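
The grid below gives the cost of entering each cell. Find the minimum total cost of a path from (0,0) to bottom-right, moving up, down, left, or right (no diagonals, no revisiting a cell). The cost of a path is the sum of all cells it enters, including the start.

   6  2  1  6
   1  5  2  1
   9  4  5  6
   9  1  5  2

20

Take [0,0] [0,1] [0,2] [1,2] [1,3] [2,3] [3,3] for a total of 6 + 2 + 1 + 2 + 1 + 6 + 2 = 20.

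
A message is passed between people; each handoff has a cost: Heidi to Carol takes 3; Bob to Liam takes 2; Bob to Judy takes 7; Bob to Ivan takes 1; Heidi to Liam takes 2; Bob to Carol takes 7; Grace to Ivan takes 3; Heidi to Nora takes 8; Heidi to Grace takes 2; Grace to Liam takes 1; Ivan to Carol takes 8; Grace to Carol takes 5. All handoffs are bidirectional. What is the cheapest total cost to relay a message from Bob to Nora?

Some routes from Bob to Nora:
Bob→Ivan→Grace→Heidi→Nora: 1 + 3 + 2 + 8 = 14
Bob→Liam→Heidi→Nora: 2 + 2 + 8 = 12
Bob→Liam→Grace→Carol→Heidi→Nora: 2 + 1 + 5 + 3 + 8 = 19
Bob→Liam→Grace→Heidi→Nora: 2 + 1 + 2 + 8 = 13
Bob→Carol→Heidi→Nora: 7 + 3 + 8 = 18
Bob→Ivan→Grace→Liam→Heidi→Nora: 1 + 3 + 1 + 2 + 8 = 15
Shortest: 12.

12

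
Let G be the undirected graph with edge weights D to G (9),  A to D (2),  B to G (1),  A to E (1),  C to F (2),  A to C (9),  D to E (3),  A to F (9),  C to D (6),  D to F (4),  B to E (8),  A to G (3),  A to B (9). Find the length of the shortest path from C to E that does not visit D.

10

Some routes from C to E avoiding D:
C→A→E: 9 + 1 = 10
C→A→G→B→E: 9 + 3 + 1 + 8 = 21
C→F→A→E: 2 + 9 + 1 = 12
Best route has total 10.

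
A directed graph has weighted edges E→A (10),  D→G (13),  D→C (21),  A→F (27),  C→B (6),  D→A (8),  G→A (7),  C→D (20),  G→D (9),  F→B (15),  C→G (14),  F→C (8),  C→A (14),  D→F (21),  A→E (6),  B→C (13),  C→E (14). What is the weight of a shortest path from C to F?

Comparing a few candidate routes:
C-D-F: 20 + 21 = 41
C-A-F: 14 + 27 = 41
C-G-D-F: 14 + 9 + 21 = 44
Best route has total 41.

41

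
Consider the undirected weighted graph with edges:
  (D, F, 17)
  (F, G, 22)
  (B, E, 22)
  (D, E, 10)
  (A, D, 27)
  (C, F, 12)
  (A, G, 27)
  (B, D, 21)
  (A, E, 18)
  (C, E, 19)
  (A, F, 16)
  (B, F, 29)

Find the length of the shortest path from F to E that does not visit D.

31

Paths from F to E avoiding D:
F → B → E: 29 + 22 = 51
F → C → E: 12 + 19 = 31
F → G → A → E: 22 + 27 + 18 = 67
F → A → E: 16 + 18 = 34
Best route has total 31.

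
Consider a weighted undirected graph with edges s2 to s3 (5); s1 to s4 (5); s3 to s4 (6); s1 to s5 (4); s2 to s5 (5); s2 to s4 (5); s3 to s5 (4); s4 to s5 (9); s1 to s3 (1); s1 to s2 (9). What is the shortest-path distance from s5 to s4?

Comparing a few candidate routes:
s5 -> s4: 9
s5 -> s2 -> s4: 5 + 5 = 10
s5 -> s3 -> s1 -> s4: 4 + 1 + 5 = 10
s5 -> s1 -> s4: 4 + 5 = 9
Best route has total 9.

9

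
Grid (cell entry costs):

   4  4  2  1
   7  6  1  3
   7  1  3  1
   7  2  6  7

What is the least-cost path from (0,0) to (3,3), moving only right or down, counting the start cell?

Take (0,0) -> (0,1) -> (0,2) -> (0,3) -> (1,3) -> (2,3) -> (3,3) for a total of 4 + 4 + 2 + 1 + 3 + 1 + 7 = 22.

22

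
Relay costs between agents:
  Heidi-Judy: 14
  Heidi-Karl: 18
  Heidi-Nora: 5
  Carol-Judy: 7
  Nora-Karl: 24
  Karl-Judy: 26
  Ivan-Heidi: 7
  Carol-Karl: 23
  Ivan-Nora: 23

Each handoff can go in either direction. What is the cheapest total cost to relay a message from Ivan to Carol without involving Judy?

48

Paths from Ivan to Carol avoiding Judy:
Ivan-Heidi-Nora-Karl-Carol: 7 + 5 + 24 + 23 = 59
Ivan-Nora-Karl-Carol: 23 + 24 + 23 = 70
Ivan-Heidi-Karl-Carol: 7 + 18 + 23 = 48
Ivan-Nora-Heidi-Karl-Carol: 23 + 5 + 18 + 23 = 69
The minimum is 48.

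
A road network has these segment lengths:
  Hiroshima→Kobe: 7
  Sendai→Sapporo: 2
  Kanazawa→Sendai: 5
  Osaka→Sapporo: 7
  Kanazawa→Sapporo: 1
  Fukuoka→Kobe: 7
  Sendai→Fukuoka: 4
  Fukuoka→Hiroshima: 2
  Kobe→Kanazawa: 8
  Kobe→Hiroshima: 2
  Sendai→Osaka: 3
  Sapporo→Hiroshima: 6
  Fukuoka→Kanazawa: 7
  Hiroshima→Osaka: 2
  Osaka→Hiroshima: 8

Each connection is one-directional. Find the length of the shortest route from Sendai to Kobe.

Comparing a few candidate routes:
Sendai-Sapporo-Hiroshima-Kobe: 2 + 6 + 7 = 15
Sendai-Fukuoka-Kobe: 4 + 7 = 11
Sendai-Osaka-Sapporo-Hiroshima-Kobe: 3 + 7 + 6 + 7 = 23
Sendai-Osaka-Hiroshima-Kobe: 3 + 8 + 7 = 18
Sendai-Fukuoka-Hiroshima-Kobe: 4 + 2 + 7 = 13
Shortest: 11.

11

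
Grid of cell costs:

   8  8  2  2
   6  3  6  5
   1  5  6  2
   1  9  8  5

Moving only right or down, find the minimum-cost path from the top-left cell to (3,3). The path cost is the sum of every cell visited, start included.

32

Path r0c0 r0c1 r0c2 r0c3 r1c3 r2c3 r3c3: 8 + 8 + 2 + 2 + 5 + 2 + 5 = 32.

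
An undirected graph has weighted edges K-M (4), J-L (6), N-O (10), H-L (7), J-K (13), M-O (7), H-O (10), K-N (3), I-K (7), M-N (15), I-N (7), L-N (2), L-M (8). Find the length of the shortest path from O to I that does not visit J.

A few of the O→I routes:
O → M → L → N → I: 7 + 8 + 2 + 7 = 24
O → H → L → N → I: 10 + 7 + 2 + 7 = 26
O → M → K → I: 7 + 4 + 7 = 18
O → N → I: 10 + 7 = 17
O → N → K → I: 10 + 3 + 7 = 20
O → M → K → N → I: 7 + 4 + 3 + 7 = 21
Shortest: 17.

17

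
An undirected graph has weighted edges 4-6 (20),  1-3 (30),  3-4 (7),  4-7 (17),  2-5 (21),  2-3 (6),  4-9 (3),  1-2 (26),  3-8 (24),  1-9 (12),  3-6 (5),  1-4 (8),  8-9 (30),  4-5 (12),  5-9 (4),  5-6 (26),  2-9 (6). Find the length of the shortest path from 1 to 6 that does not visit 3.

A few of the 1→6 routes:
1 - 4 - 6: 8 + 20 = 28
1 - 9 - 4 - 6: 12 + 3 + 20 = 35
1 - 9 - 5 - 4 - 6: 12 + 4 + 12 + 20 = 48
1 - 9 - 5 - 6: 12 + 4 + 26 = 42
1 - 4 - 9 - 5 - 6: 8 + 3 + 4 + 26 = 41
1 - 4 - 5 - 6: 8 + 12 + 26 = 46
Shortest: 28.

28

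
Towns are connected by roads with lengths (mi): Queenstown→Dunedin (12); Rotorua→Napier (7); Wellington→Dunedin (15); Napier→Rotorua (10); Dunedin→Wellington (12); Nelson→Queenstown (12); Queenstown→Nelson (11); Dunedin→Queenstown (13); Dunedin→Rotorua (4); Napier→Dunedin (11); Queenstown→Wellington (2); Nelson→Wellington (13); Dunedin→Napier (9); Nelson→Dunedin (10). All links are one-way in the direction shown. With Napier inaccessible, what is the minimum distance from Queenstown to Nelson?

Routes from Queenstown to Nelson avoiding Napier:
Queenstown -> Nelson: 11
Shortest: 11 mi.

11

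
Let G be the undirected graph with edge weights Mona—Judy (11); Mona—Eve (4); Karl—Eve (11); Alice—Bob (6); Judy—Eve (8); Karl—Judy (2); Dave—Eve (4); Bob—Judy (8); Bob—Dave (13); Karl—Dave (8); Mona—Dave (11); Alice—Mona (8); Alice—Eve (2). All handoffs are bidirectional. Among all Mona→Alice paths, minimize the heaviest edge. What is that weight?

4

Some routes from Mona to Alice:
Mona → Eve → Alice: max(4, 2) = 4
Mona → Eve → Judy → Bob → Alice: max(4, 8, 8, 6) = 8
Mona → Alice: max(8) = 8
Mona → Eve → Dave → Karl → Judy → Bob → Alice: max(4, 4, 8, 2, 8, 6) = 8
Smallest bottleneck: 4.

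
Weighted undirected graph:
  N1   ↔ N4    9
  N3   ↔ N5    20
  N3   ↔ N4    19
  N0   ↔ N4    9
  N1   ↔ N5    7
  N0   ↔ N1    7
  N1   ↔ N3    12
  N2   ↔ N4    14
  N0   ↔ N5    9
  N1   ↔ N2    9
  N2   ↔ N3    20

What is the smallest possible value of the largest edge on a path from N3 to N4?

12

Comparing a few candidate routes:
N3 → N1 → N2 → N4: max(12, 9, 14) = 14
N3 → N1 → N4: max(12, 9) = 12
N3 → N1 → N0 → N4: max(12, 7, 9) = 12
N3 → N1 → N5 → N0 → N4: max(12, 7, 9, 9) = 12
N3 → N4: max(19) = 19
The minimum achievable maximum is 12.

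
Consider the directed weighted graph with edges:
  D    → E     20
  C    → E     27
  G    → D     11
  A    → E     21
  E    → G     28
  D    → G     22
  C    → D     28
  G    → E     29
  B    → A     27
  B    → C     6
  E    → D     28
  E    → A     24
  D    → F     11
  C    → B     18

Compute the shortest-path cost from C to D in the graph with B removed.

28

Candidate routes:
C -> E -> D: 27 + 28 = 55
C -> D: 28
C -> E -> G -> D: 27 + 28 + 11 = 66
The minimum is 28.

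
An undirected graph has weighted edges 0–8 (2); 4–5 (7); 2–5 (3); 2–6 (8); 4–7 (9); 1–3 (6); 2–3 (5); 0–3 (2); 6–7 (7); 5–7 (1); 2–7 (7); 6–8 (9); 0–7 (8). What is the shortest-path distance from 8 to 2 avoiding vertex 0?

A few of the 8→2 routes:
8 -> 6 -> 7 -> 5 -> 2: 9 + 7 + 1 + 3 = 20
8 -> 6 -> 7 -> 2: 9 + 7 + 7 = 23
8 -> 6 -> 2: 9 + 8 = 17
Shortest: 17.

17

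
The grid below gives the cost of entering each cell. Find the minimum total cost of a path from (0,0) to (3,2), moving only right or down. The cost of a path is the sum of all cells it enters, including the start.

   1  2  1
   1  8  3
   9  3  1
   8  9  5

13

Take r0c0 r0c1 r0c2 r1c2 r2c2 r3c2 for a total of 1 + 2 + 1 + 3 + 1 + 5 = 13.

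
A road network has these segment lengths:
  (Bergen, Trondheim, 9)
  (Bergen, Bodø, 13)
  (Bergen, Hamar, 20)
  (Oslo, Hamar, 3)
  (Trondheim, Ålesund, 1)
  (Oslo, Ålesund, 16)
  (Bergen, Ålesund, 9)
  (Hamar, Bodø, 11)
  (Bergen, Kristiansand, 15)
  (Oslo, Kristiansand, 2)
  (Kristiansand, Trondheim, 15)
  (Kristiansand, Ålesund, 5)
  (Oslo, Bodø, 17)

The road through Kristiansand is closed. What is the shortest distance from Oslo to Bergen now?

Checking several routes:
Oslo → Bodø → Bergen: 17 + 13 = 30
Oslo → Hamar → Bergen: 3 + 20 = 23
Oslo → Hamar → Bodø → Bergen: 3 + 11 + 13 = 27
Oslo → Ålesund → Bergen: 16 + 9 = 25
Oslo → Ålesund → Trondheim → Bergen: 16 + 1 + 9 = 26
Shortest: 23.

23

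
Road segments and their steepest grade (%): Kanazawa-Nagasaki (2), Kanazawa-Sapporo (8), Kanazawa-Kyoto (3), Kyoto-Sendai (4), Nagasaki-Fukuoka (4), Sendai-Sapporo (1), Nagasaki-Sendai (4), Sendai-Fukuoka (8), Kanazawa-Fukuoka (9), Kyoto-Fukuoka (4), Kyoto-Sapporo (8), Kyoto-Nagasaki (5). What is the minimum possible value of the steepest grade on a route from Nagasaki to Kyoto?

Comparing a few candidate routes:
Nagasaki - Fukuoka - Kyoto: max(4, 4) = 4
Nagasaki - Sendai - Kyoto: max(4, 4) = 4
Nagasaki - Kanazawa - Kyoto: max(2, 3) = 3
Smallest bottleneck: 3%.

3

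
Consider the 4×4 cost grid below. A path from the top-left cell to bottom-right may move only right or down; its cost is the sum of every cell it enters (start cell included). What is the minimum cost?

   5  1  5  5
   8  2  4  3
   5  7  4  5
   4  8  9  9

29

Path r0c0 -> r0c1 -> r1c1 -> r1c2 -> r1c3 -> r2c3 -> r3c3: 5 + 1 + 2 + 4 + 3 + 5 + 9 = 29.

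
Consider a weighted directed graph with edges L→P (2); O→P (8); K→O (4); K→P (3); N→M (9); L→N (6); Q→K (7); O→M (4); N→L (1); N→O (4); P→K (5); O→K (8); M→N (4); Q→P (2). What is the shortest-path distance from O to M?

Routes from O to M:
O - M: 4
The minimum is 4.

4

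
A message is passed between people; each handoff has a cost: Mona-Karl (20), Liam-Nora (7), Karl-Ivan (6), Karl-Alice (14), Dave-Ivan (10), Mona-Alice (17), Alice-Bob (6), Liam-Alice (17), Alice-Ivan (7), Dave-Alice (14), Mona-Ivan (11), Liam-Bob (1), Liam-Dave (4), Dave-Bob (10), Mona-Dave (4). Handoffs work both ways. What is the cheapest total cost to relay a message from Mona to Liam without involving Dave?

24

A few of the Mona→Liam routes:
Mona-Alice-Liam: 17 + 17 = 34
Mona-Karl-Ivan-Alice-Bob-Liam: 20 + 6 + 7 + 6 + 1 = 40
Mona-Ivan-Alice-Liam: 11 + 7 + 17 = 35
Mona-Ivan-Alice-Bob-Liam: 11 + 7 + 6 + 1 = 25
Mona-Alice-Bob-Liam: 17 + 6 + 1 = 24
Mona-Ivan-Karl-Alice-Bob-Liam: 11 + 6 + 14 + 6 + 1 = 38
Shortest: 24.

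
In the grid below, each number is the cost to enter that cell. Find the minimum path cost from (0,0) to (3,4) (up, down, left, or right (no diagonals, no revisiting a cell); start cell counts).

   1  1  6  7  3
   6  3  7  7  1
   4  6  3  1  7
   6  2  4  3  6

One optimal route is (0,0) -> (0,1) -> (1,1) -> (2,1) -> (2,2) -> (2,3) -> (3,3) -> (3,4).
Its cost is 1 + 1 + 3 + 6 + 3 + 1 + 3 + 6 = 24.

24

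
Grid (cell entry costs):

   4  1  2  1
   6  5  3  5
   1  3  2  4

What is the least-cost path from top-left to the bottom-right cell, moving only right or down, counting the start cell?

16

Take [0,0] -> [0,1] -> [0,2] -> [1,2] -> [2,2] -> [2,3] for a total of 4 + 1 + 2 + 3 + 2 + 4 = 16.
For comparison, the top-then-right route costs 17.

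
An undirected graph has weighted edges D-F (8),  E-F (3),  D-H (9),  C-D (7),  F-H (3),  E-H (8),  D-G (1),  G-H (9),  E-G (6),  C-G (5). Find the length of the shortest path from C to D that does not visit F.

Some routes from C to D avoiding F:
C -> G -> H -> D: 5 + 9 + 9 = 23
C -> D: 7
C -> G -> D: 5 + 1 = 6
Best route has total 6.

6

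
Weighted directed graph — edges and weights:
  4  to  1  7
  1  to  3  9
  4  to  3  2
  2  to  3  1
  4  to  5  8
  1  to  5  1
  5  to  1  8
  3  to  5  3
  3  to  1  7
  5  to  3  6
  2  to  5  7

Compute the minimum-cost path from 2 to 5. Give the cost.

Routes from 2 to 5:
2 -> 5: 7
2 -> 3 -> 5: 1 + 3 = 4
2 -> 3 -> 1 -> 5: 1 + 7 + 1 = 9
The minimum is 4.

4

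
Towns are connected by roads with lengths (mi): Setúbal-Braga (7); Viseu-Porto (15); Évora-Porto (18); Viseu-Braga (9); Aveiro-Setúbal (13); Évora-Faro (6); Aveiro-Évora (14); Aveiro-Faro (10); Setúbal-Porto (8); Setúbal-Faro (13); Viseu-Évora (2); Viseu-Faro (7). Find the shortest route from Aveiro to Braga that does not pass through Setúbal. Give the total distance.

A few of the Aveiro→Braga routes:
Aveiro→Faro→Évora→Viseu→Braga: 10 + 6 + 2 + 9 = 27
Aveiro→Faro→Viseu→Braga: 10 + 7 + 9 = 26
Aveiro→Évora→Viseu→Braga: 14 + 2 + 9 = 25
The minimum is 25 mi.

25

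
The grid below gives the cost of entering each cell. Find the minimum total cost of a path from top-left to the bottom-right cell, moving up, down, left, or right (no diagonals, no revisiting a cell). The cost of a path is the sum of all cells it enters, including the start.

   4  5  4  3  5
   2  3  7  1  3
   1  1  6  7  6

Take (0,0) → (0,1) → (0,2) → (0,3) → (1,3) → (1,4) → (2,4) for a total of 4 + 5 + 4 + 3 + 1 + 3 + 6 = 26.

26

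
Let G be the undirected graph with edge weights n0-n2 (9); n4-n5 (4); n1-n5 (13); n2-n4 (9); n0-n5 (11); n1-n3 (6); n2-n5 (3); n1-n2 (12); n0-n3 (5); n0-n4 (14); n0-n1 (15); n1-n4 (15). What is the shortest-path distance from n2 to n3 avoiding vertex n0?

18

Candidate routes:
n2 → n4 → n5 → n1 → n3: 9 + 4 + 13 + 6 = 32
n2 → n5 → n1 → n3: 3 + 13 + 6 = 22
n2 → n5 → n4 → n1 → n3: 3 + 4 + 15 + 6 = 28
n2 → n1 → n3: 12 + 6 = 18
n2 → n4 → n1 → n3: 9 + 15 + 6 = 30
The minimum is 18.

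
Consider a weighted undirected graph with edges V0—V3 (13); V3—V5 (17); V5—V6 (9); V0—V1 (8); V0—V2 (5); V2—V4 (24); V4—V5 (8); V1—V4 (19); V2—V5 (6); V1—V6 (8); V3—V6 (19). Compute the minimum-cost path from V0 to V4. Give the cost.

A few of the V0→V4 routes:
V0→V2→V5→V4: 5 + 6 + 8 = 19
V0→V1→V4: 8 + 19 = 27
V0→V1→V6→V5→V4: 8 + 8 + 9 + 8 = 33
V0→V2→V4: 5 + 24 = 29
Shortest: 19.

19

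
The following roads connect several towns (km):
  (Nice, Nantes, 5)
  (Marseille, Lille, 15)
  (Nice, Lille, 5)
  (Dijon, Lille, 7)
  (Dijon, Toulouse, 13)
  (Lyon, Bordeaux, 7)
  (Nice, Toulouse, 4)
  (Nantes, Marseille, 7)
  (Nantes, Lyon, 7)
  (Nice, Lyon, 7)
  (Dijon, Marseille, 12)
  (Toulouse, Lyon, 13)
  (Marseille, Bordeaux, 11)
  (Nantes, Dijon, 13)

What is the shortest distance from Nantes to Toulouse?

9

Some routes from Nantes to Toulouse:
Nantes → Nice → Lyon → Toulouse: 5 + 7 + 13 = 25
Nantes → Lyon → Nice → Toulouse: 7 + 7 + 4 = 18
Nantes → Lyon → Toulouse: 7 + 13 = 20
Nantes → Nice → Toulouse: 5 + 4 = 9
Shortest: 9 km.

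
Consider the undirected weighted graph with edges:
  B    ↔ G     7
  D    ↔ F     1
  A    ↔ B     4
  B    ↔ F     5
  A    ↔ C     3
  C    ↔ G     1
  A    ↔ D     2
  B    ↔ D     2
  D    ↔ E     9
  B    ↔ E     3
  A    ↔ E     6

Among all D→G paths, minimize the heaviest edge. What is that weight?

3

Comparing a few candidate routes:
D-B-A-C-G: max(2, 4, 3, 1) = 4
D-A-C-G: max(2, 3, 1) = 3
D-F-B-A-C-G: max(1, 5, 4, 3, 1) = 5
Best route has worst link 3.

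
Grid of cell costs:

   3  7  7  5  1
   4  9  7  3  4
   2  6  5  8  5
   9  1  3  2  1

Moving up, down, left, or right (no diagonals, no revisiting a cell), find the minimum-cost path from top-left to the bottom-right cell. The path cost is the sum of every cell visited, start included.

22

Best path: [0,0] -> [1,0] -> [2,0] -> [2,1] -> [3,1] -> [3,2] -> [3,3] -> [3,4]
Cost: 3 + 4 + 2 + 6 + 1 + 3 + 2 + 1 = 22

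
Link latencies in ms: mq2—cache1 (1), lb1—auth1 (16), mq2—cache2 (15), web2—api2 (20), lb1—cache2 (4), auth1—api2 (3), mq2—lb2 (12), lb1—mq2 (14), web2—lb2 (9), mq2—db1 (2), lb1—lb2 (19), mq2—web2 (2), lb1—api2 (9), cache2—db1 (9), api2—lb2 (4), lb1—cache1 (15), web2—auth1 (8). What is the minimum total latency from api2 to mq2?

13

A few of the api2→mq2 routes:
api2 - lb2 - web2 - mq2: 4 + 9 + 2 = 15
api2 - auth1 - web2 - mq2: 3 + 8 + 2 = 13
api2 - web2 - mq2: 20 + 2 = 22
api2 - lb2 - mq2: 4 + 12 = 16
The minimum is 13 ms.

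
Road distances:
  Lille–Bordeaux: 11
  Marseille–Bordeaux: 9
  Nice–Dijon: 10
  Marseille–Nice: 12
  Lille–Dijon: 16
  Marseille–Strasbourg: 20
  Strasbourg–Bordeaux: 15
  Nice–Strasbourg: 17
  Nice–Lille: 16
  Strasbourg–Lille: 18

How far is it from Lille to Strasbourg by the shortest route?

Comparing a few candidate routes:
Lille-Bordeaux-Marseille-Strasbourg: 11 + 9 + 20 = 40
Lille-Nice-Strasbourg: 16 + 17 = 33
Lille-Bordeaux-Strasbourg: 11 + 15 = 26
Lille-Strasbourg: 18
Shortest: 18.

18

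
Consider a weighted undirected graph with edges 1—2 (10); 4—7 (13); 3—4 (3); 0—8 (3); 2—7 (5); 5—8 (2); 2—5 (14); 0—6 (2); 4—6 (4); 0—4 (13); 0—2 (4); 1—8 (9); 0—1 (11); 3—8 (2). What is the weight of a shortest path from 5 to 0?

Comparing a few candidate routes:
5→2→0: 14 + 4 = 18
5→8→1→0: 2 + 9 + 11 = 22
5→8→3→4→6→0: 2 + 2 + 3 + 4 + 2 = 13
5→8→3→4→0: 2 + 2 + 3 + 13 = 20
5→8→0: 2 + 3 = 5
Shortest: 5.

5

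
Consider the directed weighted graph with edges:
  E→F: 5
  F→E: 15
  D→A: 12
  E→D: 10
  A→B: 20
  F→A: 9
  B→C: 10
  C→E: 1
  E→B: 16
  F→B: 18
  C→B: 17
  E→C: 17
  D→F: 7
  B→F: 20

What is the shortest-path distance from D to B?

Some routes from D to B:
D - F - A - B: 7 + 9 + 20 = 36
D - F - E - B: 7 + 15 + 16 = 38
D - F - B: 7 + 18 = 25
D - A - B: 12 + 20 = 32
Shortest: 25.

25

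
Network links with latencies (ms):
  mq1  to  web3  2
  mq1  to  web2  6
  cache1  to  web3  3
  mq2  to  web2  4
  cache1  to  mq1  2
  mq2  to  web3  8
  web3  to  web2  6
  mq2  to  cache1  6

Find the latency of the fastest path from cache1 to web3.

Some routes from cache1 to web3:
cache1 - mq1 - web2 - web3: 2 + 6 + 6 = 14
cache1 - web3: 3
cache1 - mq2 - web2 - web3: 6 + 4 + 6 = 16
cache1 - mq2 - web2 - mq1 - web3: 6 + 4 + 6 + 2 = 18
cache1 - mq2 - web3: 6 + 8 = 14
cache1 - mq1 - web3: 2 + 2 = 4
Best route has total 3 ms.

3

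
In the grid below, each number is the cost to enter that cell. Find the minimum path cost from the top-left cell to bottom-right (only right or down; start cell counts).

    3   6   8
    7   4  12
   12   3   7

23

Best path: [0,0]→[0,1]→[1,1]→[2,1]→[2,2]
Cost: 3 + 6 + 4 + 3 + 7 = 23
(Top row then right column would cost 36.)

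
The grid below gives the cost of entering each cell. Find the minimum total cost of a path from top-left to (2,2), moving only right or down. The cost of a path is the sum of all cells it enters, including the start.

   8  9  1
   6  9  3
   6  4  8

Path r0c0 -> r0c1 -> r0c2 -> r1c2 -> r2c2: 8 + 9 + 1 + 3 + 8 = 29.

29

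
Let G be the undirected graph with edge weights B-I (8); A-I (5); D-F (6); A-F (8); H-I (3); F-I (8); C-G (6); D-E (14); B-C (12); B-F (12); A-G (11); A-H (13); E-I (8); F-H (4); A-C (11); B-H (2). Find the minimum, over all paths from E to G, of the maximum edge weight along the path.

Comparing a few candidate routes:
E→I→A→C→G: max(8, 5, 11, 6) = 11
E→I→B→H→F→A→G: max(8, 8, 2, 4, 8, 11) = 11
E→I→A→G: max(8, 5, 11) = 11
E→I→H→F→A→G: max(8, 3, 4, 8, 11) = 11
E→I→H→F→A→C→G: max(8, 3, 4, 8, 11, 6) = 11
E→I→B→H→F→A→C→G: max(8, 8, 2, 4, 8, 11, 6) = 11
Smallest bottleneck: 11.

11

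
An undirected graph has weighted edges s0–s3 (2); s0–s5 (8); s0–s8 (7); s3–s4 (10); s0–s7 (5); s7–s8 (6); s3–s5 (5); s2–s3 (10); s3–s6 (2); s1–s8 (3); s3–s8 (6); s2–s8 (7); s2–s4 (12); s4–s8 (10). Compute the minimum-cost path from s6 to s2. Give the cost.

Some routes from s6 to s2:
s6 - s3 - s0 - s8 - s2: 2 + 2 + 7 + 7 = 18
s6 - s3 - s8 - s2: 2 + 6 + 7 = 15
s6 - s3 - s2: 2 + 10 = 12
s6 - s3 - s0 - s7 - s8 - s2: 2 + 2 + 5 + 6 + 7 = 22
Best route has total 12.

12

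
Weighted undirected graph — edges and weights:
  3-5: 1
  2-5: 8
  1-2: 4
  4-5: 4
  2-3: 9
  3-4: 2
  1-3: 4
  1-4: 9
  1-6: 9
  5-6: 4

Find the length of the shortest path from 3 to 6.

5

Some routes from 3 to 6:
3→1→2→5→6: 4 + 4 + 8 + 4 = 20
3→4→5→6: 2 + 4 + 4 = 10
3→1→4→5→6: 4 + 9 + 4 + 4 = 21
3→1→6: 4 + 9 = 13
3→5→6: 1 + 4 = 5
3→4→1→6: 2 + 9 + 9 = 20
Shortest: 5.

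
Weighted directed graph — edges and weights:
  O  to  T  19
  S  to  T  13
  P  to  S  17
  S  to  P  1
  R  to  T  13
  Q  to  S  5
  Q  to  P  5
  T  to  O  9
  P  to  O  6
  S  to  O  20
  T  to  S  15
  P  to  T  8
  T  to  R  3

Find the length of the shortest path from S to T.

9

A few of the S→T routes:
S→P→T: 1 + 8 = 9
S→P→O→T: 1 + 6 + 19 = 26
S→T: 13
Shortest: 9.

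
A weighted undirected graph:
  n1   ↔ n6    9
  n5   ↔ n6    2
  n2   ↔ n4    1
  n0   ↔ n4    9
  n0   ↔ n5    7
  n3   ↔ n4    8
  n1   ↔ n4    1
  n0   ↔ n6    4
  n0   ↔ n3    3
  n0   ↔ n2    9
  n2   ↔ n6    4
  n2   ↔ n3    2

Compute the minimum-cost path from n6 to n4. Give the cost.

5

Comparing a few candidate routes:
n6-n0-n3-n2-n4: 4 + 3 + 2 + 1 = 10
n6-n2-n3-n4: 4 + 2 + 8 = 14
n6-n0-n2-n4: 4 + 9 + 1 = 14
n6-n1-n4: 9 + 1 = 10
n6-n2-n4: 4 + 1 = 5
n6-n0-n4: 4 + 9 = 13
Best route has total 5.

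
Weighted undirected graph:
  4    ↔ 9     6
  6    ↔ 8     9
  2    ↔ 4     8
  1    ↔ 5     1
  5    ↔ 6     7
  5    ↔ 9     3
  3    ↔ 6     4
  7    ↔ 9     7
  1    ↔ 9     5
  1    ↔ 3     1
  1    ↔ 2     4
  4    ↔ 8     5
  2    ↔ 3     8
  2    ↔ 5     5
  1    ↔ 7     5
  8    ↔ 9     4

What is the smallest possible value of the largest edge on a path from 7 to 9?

5

Some routes from 7 to 9:
7→1→5→9: max(5, 1, 3) = 5
7→1→2→5→9: max(5, 4, 5, 3) = 5
7→1→9: max(5, 5) = 5
Best route has worst link 5.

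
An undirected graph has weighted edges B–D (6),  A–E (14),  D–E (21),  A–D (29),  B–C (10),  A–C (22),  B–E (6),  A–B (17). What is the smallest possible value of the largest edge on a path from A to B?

Comparing a few candidate routes:
A → B: max(17) = 17
A → E → B: max(14, 6) = 14
A → E → D → B: max(14, 21, 6) = 21
Best route has worst link 14.

14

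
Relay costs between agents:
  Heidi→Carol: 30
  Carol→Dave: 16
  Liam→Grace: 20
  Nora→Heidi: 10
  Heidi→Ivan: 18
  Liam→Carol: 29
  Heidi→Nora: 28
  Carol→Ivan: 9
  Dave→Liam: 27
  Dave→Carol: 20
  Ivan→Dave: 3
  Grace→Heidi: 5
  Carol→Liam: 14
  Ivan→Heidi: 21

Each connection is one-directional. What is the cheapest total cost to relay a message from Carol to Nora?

58

Routes from Carol to Nora:
Carol -> Dave -> Liam -> Grace -> Heidi -> Nora: 16 + 27 + 20 + 5 + 28 = 96
Carol -> Liam -> Grace -> Heidi -> Nora: 14 + 20 + 5 + 28 = 67
Carol -> Ivan -> Dave -> Liam -> Grace -> Heidi -> Nora: 9 + 3 + 27 + 20 + 5 + 28 = 92
Carol -> Ivan -> Heidi -> Nora: 9 + 21 + 28 = 58
Best route has total 58.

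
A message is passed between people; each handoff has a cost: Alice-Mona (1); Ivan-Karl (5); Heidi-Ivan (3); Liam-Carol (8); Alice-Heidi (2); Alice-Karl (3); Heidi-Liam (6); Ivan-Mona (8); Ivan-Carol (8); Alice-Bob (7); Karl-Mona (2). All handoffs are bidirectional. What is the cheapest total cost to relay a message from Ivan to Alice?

Some routes from Ivan to Alice:
Ivan -> Karl -> Mona -> Alice: 5 + 2 + 1 = 8
Ivan -> Karl -> Alice: 5 + 3 = 8
Ivan -> Mona -> Alice: 8 + 1 = 9
Ivan -> Heidi -> Alice: 3 + 2 = 5
Shortest: 5.

5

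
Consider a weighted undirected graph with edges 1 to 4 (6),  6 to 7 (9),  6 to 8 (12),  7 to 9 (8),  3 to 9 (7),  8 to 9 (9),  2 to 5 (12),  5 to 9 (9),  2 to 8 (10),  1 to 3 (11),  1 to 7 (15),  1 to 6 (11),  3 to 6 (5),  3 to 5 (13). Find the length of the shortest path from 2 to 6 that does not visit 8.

Some routes from 2 to 6 avoiding 8:
2→5→9→3→6: 12 + 9 + 7 + 5 = 33
2→5→3→9→7→6: 12 + 13 + 7 + 8 + 9 = 49
2→5→9→7→6: 12 + 9 + 8 + 9 = 38
2→5→3→6: 12 + 13 + 5 = 30
2→5→9→3→1→6: 12 + 9 + 7 + 11 + 11 = 50
2→5→3→1→6: 12 + 13 + 11 + 11 = 47
Best route has total 30.

30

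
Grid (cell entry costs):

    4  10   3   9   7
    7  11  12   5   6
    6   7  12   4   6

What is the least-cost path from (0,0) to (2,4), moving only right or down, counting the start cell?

Take [0,0] → [0,1] → [0,2] → [0,3] → [1,3] → [2,3] → [2,4] for a total of 4 + 10 + 3 + 9 + 5 + 4 + 6 = 41.
For comparison, the top-then-right route costs 45.

41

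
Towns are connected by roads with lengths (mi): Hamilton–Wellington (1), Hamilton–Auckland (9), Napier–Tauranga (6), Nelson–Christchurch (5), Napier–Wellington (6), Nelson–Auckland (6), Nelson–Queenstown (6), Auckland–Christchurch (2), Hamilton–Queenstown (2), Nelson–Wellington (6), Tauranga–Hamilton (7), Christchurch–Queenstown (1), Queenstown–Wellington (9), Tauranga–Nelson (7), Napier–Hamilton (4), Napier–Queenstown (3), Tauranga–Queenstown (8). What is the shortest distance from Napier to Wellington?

A few of the Napier→Wellington routes:
Napier→Queenstown→Wellington: 3 + 9 = 12
Napier→Tauranga→Hamilton→Wellington: 6 + 7 + 1 = 14
Napier→Hamilton→Wellington: 4 + 1 = 5
Napier→Queenstown→Hamilton→Wellington: 3 + 2 + 1 = 6
Napier→Wellington: 6
The minimum is 5 mi.

5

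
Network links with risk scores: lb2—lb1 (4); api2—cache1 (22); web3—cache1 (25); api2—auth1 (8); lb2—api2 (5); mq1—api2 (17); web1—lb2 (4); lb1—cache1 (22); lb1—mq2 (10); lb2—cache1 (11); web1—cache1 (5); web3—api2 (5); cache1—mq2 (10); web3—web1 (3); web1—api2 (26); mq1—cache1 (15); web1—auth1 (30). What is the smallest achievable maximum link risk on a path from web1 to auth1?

8

A few of the web1→auth1 routes:
web1→cache1→lb2→api2→auth1: max(5, 11, 5, 8) = 11
web1→lb2→api2→auth1: max(4, 5, 8) = 8
web1→web3→api2→auth1: max(3, 5, 8) = 8
web1→cache1→mq2→lb1→lb2→api2→auth1: max(5, 10, 10, 4, 5, 8) = 10
web1→lb2→cache1→mq1→api2→auth1: max(4, 11, 15, 17, 8) = 17
Smallest bottleneck: 8.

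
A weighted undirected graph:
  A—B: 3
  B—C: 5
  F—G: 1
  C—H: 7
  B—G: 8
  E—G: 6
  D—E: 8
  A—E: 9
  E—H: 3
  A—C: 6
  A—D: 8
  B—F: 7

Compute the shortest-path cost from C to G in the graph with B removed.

16

Routes from C to G avoiding B:
C - A - E - G: 6 + 9 + 6 = 21
C - H - E - G: 7 + 3 + 6 = 16
C - A - D - E - G: 6 + 8 + 8 + 6 = 28
The minimum is 16.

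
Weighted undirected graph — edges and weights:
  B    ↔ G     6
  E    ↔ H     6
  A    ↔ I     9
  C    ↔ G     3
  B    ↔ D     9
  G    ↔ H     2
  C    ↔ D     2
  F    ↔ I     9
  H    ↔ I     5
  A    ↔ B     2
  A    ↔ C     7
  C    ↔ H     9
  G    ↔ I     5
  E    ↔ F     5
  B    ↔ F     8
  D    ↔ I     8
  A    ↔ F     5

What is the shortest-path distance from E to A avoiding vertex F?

16

Checking several routes:
E → H → G → B → A: 6 + 2 + 6 + 2 = 16
E → H → G → I → A: 6 + 2 + 5 + 9 = 22
E → H → C → A: 6 + 9 + 7 = 22
E → H → G → C → A: 6 + 2 + 3 + 7 = 18
E → H → I → A: 6 + 5 + 9 = 20
Best route has total 16.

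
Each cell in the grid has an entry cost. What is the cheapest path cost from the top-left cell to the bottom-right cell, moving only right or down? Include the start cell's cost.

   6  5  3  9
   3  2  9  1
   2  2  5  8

One optimal route is [0,0]→[1,0]→[1,1]→[2,1]→[2,2]→[2,3].
Its cost is 6 + 3 + 2 + 2 + 5 + 8 = 26.
For comparison, the top-then-right route costs 32.

26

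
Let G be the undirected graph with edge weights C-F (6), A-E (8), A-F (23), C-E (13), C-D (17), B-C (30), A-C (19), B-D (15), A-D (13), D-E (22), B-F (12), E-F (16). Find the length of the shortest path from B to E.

28

Some routes from B to E:
B - F - C - E: 12 + 6 + 13 = 31
B - F - E: 12 + 16 = 28
B - D - A - E: 15 + 13 + 8 = 36
Best route has total 28.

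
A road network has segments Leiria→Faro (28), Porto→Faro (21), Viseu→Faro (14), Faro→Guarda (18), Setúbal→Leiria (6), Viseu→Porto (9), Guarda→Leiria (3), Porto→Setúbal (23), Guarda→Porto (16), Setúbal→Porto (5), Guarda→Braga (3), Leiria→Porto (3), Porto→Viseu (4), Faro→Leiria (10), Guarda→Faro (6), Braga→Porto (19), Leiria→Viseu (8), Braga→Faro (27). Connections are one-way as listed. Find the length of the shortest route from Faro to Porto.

Comparing a few candidate routes:
Faro → Leiria → Viseu → Porto: 10 + 8 + 9 = 27
Faro → Guarda → Leiria → Porto: 18 + 3 + 3 = 24
Faro → Leiria → Porto: 10 + 3 = 13
Best route has total 13 km.

13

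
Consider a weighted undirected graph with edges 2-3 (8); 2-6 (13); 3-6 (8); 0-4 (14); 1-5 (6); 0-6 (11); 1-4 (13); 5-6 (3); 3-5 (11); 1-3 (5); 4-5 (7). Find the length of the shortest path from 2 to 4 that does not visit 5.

26

Comparing a few candidate routes:
2 → 6 → 0 → 4: 13 + 11 + 14 = 38
2 → 3 → 1 → 4: 8 + 5 + 13 = 26
2 → 6 → 3 → 1 → 4: 13 + 8 + 5 + 13 = 39
Best route has total 26.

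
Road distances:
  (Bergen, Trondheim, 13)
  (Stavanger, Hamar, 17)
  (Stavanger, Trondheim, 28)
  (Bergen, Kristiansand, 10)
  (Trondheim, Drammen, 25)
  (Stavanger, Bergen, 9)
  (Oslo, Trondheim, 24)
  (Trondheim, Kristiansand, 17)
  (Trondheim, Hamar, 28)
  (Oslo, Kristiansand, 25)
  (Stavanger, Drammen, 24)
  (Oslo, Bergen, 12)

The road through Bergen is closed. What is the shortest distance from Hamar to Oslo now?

A few of the Hamar→Oslo routes:
Hamar -> Trondheim -> Oslo: 28 + 24 = 52
Hamar -> Stavanger -> Trondheim -> Oslo: 17 + 28 + 24 = 69
Hamar -> Trondheim -> Kristiansand -> Oslo: 28 + 17 + 25 = 70
The minimum is 52.

52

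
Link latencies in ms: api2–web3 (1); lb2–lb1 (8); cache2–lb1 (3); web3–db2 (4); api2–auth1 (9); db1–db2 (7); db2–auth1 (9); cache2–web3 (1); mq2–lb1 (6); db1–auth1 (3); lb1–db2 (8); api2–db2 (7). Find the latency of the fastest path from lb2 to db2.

16

Candidate routes:
lb2 -> lb1 -> cache2 -> web3 -> api2 -> db2: 8 + 3 + 1 + 1 + 7 = 20
lb2 -> lb1 -> cache2 -> web3 -> db2: 8 + 3 + 1 + 4 = 16
lb2 -> lb1 -> db2: 8 + 8 = 16
lb2 -> lb1 -> cache2 -> web3 -> api2 -> auth1 -> db1 -> db2: 8 + 3 + 1 + 1 + 9 + 3 + 7 = 32
lb2 -> lb1 -> cache2 -> web3 -> api2 -> auth1 -> db2: 8 + 3 + 1 + 1 + 9 + 9 = 31
Best route has total 16 ms.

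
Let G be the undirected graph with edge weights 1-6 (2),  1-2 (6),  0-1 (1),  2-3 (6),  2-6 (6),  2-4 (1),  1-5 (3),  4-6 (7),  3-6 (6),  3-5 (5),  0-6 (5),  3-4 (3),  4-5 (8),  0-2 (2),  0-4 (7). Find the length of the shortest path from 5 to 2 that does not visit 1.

Some routes from 5 to 2 avoiding 1:
5 - 4 - 3 - 2: 8 + 3 + 6 = 17
5 - 3 - 4 - 2: 5 + 3 + 1 = 9
5 - 4 - 2: 8 + 1 = 9
5 - 4 - 0 - 2: 8 + 7 + 2 = 17
5 - 3 - 2: 5 + 6 = 11
Best route has total 9.

9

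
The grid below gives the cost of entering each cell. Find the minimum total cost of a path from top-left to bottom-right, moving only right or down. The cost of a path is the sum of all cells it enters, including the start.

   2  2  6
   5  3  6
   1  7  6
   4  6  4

22

One optimal route is [0,0] -> [1,0] -> [2,0] -> [3,0] -> [3,1] -> [3,2].
Its cost is 2 + 5 + 1 + 4 + 6 + 4 = 22.
(Top row then right column would cost 26.)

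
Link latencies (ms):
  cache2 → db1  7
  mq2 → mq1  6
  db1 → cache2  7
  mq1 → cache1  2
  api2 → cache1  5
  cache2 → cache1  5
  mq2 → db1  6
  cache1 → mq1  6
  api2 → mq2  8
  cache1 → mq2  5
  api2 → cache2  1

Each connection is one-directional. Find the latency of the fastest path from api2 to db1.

8

Routes from api2 to db1:
api2 → cache1 → mq2 → db1: 5 + 5 + 6 = 16
api2 → cache2 → db1: 1 + 7 = 8
api2 → mq2 → db1: 8 + 6 = 14
api2 → cache2 → cache1 → mq2 → db1: 1 + 5 + 5 + 6 = 17
The minimum is 8 ms.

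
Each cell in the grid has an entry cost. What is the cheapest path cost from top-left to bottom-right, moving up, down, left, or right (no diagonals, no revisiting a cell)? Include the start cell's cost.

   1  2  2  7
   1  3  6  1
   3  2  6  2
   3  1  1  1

10

Path [0,0]→[1,0]→[1,1]→[2,1]→[3,1]→[3,2]→[3,3]: 1 + 1 + 3 + 2 + 1 + 1 + 1 = 10.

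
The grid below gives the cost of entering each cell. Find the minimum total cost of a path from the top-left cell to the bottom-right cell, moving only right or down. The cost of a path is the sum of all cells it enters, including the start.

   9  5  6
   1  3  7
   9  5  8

Cheapest: [0,0] → [1,0] → [1,1] → [2,1] → [2,2]
  9 + 1 + 3 + 5 + 8 = 26
For comparison, the top-then-right route costs 35.

26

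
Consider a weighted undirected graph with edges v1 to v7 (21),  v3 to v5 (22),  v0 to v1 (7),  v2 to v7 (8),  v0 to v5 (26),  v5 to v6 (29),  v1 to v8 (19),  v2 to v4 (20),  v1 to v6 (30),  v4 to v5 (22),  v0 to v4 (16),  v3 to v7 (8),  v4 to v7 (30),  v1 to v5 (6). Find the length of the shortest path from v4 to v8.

42

Checking several routes:
v4 - v2 - v7 - v1 - v8: 20 + 8 + 21 + 19 = 68
v4 - v0 - v5 - v1 - v8: 16 + 26 + 6 + 19 = 67
v4 - v5 - v1 - v8: 22 + 6 + 19 = 47
v4 - v0 - v1 - v8: 16 + 7 + 19 = 42
v4 - v7 - v1 - v8: 30 + 21 + 19 = 70
Best route has total 42.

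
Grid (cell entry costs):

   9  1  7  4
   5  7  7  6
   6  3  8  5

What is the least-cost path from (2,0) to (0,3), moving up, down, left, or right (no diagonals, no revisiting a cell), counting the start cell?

Take (2,0) (2,1) (1,1) (0,1) (0,2) (0,3) for a total of 6 + 3 + 7 + 1 + 7 + 4 = 28.

28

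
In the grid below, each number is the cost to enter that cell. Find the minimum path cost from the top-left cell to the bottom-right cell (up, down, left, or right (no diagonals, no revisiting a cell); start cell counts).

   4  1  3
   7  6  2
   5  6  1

Cheapest: r0c0 r0c1 r0c2 r1c2 r2c2
  4 + 1 + 3 + 2 + 1 = 11

11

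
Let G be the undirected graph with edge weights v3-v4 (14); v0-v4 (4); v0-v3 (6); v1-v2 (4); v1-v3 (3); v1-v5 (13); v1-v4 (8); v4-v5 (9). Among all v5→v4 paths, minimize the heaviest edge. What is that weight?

9

Candidate routes:
v5-v1-v4: max(13, 8) = 13
v5-v1-v3-v4: max(13, 3, 14) = 14
v5-v4: max(9) = 9
v5-v1-v3-v0-v4: max(13, 3, 6, 4) = 13
Smallest bottleneck: 9.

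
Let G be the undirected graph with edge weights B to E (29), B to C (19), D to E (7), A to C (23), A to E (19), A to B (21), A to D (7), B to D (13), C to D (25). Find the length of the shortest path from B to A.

A few of the B→A routes:
B-E-A: 29 + 19 = 48
B-D-A: 13 + 7 = 20
B-D-E-A: 13 + 7 + 19 = 39
B-E-D-A: 29 + 7 + 7 = 43
B-A: 21
B-C-A: 19 + 23 = 42
The minimum is 20.

20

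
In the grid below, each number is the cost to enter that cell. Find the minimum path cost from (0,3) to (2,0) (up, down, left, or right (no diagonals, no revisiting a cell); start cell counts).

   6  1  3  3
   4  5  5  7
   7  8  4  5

Path (0,3) → (0,2) → (0,1) → (1,1) → (1,0) → (2,0): 3 + 3 + 1 + 5 + 4 + 7 = 23.

23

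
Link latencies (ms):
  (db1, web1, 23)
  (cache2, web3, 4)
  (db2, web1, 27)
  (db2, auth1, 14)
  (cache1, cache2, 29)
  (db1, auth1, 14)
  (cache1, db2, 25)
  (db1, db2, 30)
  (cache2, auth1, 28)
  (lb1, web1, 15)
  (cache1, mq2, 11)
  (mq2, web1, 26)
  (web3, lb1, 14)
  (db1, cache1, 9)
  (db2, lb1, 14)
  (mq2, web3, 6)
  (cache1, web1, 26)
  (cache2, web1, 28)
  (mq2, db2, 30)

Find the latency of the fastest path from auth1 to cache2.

28

Some routes from auth1 to cache2:
auth1 → db2 → lb1 → web3 → cache2: 14 + 14 + 14 + 4 = 46
auth1 → db1 → cache1 → mq2 → web3 → cache2: 14 + 9 + 11 + 6 + 4 = 44
auth1 → cache2: 28
auth1 → db1 → cache1 → cache2: 14 + 9 + 29 = 52
The minimum is 28 ms.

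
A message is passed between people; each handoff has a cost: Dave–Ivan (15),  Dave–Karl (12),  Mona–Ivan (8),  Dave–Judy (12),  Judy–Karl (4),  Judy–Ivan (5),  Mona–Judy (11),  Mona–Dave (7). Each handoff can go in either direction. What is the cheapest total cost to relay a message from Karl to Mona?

Some routes from Karl to Mona:
Karl -> Judy -> Ivan -> Dave -> Mona: 4 + 5 + 15 + 7 = 31
Karl -> Judy -> Dave -> Mona: 4 + 12 + 7 = 23
Karl -> Judy -> Mona: 4 + 11 = 15
Karl -> Judy -> Ivan -> Mona: 4 + 5 + 8 = 17
Karl -> Dave -> Judy -> Mona: 12 + 12 + 11 = 35
Karl -> Dave -> Mona: 12 + 7 = 19
The minimum is 15.

15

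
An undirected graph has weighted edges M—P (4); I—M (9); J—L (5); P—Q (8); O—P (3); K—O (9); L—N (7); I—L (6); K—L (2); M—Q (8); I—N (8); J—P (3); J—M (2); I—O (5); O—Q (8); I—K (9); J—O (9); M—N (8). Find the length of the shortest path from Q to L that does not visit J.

Some routes from Q to L avoiding J:
Q-O-I-L: 8 + 5 + 6 = 19
Q-M-N-L: 8 + 8 + 7 = 23
Q-P-O-K-L: 8 + 3 + 9 + 2 = 22
Q-P-O-I-L: 8 + 3 + 5 + 6 = 22
Q-O-K-L: 8 + 9 + 2 = 19
Best route has total 19.

19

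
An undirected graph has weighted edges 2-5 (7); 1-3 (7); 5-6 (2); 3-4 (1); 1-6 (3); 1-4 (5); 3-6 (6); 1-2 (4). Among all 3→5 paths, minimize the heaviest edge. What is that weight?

Some routes from 3 to 5:
3→4→1→2→5: max(1, 5, 4, 7) = 7
3→6→5: max(6, 2) = 6
3→4→1→6→5: max(1, 5, 3, 2) = 5
The minimum achievable maximum is 5.

5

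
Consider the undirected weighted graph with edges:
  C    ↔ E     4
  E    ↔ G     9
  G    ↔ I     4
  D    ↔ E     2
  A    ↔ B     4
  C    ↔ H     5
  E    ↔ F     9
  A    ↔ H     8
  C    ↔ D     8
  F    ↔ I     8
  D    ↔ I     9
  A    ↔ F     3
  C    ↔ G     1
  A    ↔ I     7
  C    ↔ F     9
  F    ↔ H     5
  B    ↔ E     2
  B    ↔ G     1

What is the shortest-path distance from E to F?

Comparing a few candidate routes:
E→B→A→F: 2 + 4 + 3 = 9
E→C→G→B→A→F: 4 + 1 + 1 + 4 + 3 = 13
E→F: 9
The minimum is 9.

9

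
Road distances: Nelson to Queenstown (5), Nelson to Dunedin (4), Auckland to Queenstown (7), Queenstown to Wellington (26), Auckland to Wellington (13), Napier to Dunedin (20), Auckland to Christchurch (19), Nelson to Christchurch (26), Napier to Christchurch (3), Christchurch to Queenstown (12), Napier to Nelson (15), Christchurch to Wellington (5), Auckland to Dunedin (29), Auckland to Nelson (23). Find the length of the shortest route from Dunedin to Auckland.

16

Checking several routes:
Dunedin-Nelson-Queenstown-Auckland: 4 + 5 + 7 = 16
Dunedin-Nelson-Auckland: 4 + 23 = 27
Dunedin-Nelson-Napier-Christchurch-Wellington-Auckland: 4 + 15 + 3 + 5 + 13 = 40
Dunedin-Nelson-Queenstown-Christchurch-Auckland: 4 + 5 + 12 + 19 = 40
Dunedin-Nelson-Queenstown-Christchurch-Wellington-Auckland: 4 + 5 + 12 + 5 + 13 = 39
Dunedin-Auckland: 29
Best route has total 16.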